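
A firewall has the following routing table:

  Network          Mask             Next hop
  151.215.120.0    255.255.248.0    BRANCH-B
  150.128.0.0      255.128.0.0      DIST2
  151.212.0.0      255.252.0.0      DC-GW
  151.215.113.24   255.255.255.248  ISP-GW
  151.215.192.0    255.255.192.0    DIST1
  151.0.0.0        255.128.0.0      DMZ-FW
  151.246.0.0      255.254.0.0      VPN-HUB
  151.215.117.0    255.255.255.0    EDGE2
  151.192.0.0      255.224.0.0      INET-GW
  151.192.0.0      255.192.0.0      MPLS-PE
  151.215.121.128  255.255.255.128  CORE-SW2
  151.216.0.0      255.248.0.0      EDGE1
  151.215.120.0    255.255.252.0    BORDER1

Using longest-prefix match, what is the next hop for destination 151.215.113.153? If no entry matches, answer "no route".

DC-GW

Routes whose prefix contains 151.215.113.153:
  151.192.0.0/10 (151.192.0.0 - 151.255.255.255) -> MPLS-PE
  151.192.0.0/11 (151.192.0.0 - 151.223.255.255) -> INET-GW
  151.212.0.0/14 (151.212.0.0 - 151.215.255.255) -> DC-GW
More-specific entries that do NOT match:
  151.215.113.24/29 (151.215.113.24 - 151.215.113.31) does not contain 151.215.113.153
  151.215.121.128/25 (151.215.121.128 - 151.215.121.255) does not contain 151.215.113.153
  151.215.117.0/24 (151.215.117.0 - 151.215.117.255) does not contain 151.215.113.153
  151.215.120.0/22 (151.215.120.0 - 151.215.123.255) does not contain 151.215.113.153
  151.215.120.0/21 (151.215.120.0 - 151.215.127.255) does not contain 151.215.113.153
  151.215.192.0/18 (151.215.192.0 - 151.215.255.255) does not contain 151.215.113.153
  151.246.0.0/15 (151.246.0.0 - 151.247.255.255) does not contain 151.215.113.153
Longest matching prefix is /14 -> next hop DC-GW.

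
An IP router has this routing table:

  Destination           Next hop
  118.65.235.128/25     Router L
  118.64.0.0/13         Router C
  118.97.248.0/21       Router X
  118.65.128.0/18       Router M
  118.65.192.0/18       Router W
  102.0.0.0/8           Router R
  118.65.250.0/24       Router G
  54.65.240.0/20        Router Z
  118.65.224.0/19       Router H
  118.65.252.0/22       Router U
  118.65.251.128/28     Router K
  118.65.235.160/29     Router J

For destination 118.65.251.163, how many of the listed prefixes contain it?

Prefixes containing 118.65.251.163:
  118.64.0.0/13 (118.64.0.0 - 118.71.255.255)
  118.65.192.0/18 (118.65.192.0 - 118.65.255.255)
  118.65.224.0/19 (118.65.224.0 - 118.65.255.255)
Total matching entries: 3.

3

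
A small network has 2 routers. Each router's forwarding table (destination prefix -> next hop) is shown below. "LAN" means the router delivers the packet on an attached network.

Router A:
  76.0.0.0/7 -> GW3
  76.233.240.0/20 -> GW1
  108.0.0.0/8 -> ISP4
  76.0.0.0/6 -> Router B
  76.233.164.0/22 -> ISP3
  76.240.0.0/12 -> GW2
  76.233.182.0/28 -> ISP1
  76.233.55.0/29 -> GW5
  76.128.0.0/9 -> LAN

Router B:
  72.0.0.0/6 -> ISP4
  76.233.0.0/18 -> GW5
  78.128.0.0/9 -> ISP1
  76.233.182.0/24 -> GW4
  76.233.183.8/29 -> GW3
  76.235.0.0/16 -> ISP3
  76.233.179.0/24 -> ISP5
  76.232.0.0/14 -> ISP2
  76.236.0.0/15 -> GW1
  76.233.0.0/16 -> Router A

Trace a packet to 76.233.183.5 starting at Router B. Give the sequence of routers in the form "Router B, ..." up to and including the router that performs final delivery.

At Router B: longest match for 76.233.183.5 is 76.233.0.0/16 -> Router A
At Router A: longest match for 76.233.183.5 is 76.128.0.0/9 -> LAN

Router B, Router A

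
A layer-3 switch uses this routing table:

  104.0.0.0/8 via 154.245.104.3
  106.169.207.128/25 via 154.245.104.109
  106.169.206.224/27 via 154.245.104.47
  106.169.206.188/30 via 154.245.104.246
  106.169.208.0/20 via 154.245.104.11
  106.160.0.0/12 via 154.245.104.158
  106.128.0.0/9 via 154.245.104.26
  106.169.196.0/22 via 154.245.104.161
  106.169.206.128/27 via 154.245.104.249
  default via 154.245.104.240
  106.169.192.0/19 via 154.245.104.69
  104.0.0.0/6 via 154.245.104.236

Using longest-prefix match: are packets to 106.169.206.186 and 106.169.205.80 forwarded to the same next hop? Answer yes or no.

yes

106.169.206.186: longest match 106.169.192.0/19 -> 154.245.104.69
106.169.205.80: longest match 106.169.192.0/19 -> 154.245.104.69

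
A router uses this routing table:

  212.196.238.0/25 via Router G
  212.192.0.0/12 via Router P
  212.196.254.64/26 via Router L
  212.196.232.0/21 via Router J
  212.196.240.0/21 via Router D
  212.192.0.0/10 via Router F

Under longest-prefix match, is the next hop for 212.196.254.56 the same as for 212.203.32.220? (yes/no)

yes

212.196.254.56: longest match 212.192.0.0/12 -> Router P
212.203.32.220: longest match 212.192.0.0/12 -> Router P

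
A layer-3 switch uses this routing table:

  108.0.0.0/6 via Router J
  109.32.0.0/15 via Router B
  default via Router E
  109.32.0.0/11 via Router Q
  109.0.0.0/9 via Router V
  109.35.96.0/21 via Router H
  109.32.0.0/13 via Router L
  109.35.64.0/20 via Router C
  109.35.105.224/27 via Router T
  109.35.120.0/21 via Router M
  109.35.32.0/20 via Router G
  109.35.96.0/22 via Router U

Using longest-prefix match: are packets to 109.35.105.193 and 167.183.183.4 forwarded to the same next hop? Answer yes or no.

no

109.35.105.193: longest match 109.32.0.0/13 -> Router L
167.183.183.4: longest match 0.0.0.0/0 -> Router E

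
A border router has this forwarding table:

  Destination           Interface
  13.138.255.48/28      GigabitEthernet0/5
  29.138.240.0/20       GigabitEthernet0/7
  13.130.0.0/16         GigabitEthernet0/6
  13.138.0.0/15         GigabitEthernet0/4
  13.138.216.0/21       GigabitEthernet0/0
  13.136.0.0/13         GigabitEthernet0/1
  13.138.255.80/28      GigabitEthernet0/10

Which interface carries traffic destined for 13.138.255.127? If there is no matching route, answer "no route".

GigabitEthernet0/4

Routes whose prefix contains 13.138.255.127:
  13.136.0.0/13 (13.136.0.0 - 13.143.255.255) -> GigabitEthernet0/1
  13.138.0.0/15 (13.138.0.0 - 13.139.255.255) -> GigabitEthernet0/4
More-specific entries that do NOT match:
  13.138.255.48/28 (13.138.255.48 - 13.138.255.63) does not contain 13.138.255.127
  13.138.255.80/28 (13.138.255.80 - 13.138.255.95) does not contain 13.138.255.127
  13.138.216.0/21 (13.138.216.0 - 13.138.223.255) does not contain 13.138.255.127
  29.138.240.0/20 (29.138.240.0 - 29.138.255.255) does not contain 13.138.255.127
  13.130.0.0/16 (13.130.0.0 - 13.130.255.255) does not contain 13.138.255.127
Longest matching prefix is /15 -> interface GigabitEthernet0/4.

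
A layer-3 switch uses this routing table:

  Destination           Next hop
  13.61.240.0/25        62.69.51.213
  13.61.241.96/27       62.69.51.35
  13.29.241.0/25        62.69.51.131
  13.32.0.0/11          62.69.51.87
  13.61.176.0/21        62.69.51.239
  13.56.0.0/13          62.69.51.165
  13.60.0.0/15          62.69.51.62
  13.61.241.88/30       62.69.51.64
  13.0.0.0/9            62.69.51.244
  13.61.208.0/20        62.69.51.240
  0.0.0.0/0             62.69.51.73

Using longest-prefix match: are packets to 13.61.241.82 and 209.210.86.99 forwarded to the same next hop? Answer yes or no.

13.61.241.82: longest match 13.60.0.0/15 -> 62.69.51.62
209.210.86.99: longest match 0.0.0.0/0 -> 62.69.51.73

no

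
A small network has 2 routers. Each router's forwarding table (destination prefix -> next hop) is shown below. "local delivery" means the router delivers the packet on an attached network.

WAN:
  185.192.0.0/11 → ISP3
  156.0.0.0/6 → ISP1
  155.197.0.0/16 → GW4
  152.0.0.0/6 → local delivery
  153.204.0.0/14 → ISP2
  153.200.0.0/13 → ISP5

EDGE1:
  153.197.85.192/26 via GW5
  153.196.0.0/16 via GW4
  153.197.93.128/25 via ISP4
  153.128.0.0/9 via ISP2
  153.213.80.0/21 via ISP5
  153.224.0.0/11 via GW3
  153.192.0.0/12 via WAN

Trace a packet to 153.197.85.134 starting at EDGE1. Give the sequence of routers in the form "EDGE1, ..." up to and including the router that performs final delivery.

EDGE1, WAN

At EDGE1: longest match for 153.197.85.134 is 153.192.0.0/12 -> WAN
At WAN: longest match for 153.197.85.134 is 152.0.0.0/6 -> local delivery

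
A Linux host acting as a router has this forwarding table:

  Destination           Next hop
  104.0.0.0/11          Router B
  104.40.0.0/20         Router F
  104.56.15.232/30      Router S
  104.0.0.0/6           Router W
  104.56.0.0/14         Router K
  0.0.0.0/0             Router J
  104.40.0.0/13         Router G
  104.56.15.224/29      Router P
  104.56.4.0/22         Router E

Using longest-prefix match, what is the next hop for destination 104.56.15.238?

Router K

Routes whose prefix contains 104.56.15.238:
  0.0.0.0/0 (default, matches everything) -> Router J
  104.0.0.0/6 (104.0.0.0 - 107.255.255.255) -> Router W
  104.56.0.0/14 (104.56.0.0 - 104.59.255.255) -> Router K
More-specific entries that do NOT match:
  104.56.15.232/30 (104.56.15.232 - 104.56.15.235) does not contain 104.56.15.238
  104.56.15.224/29 (104.56.15.224 - 104.56.15.231) does not contain 104.56.15.238
  104.56.4.0/22 (104.56.4.0 - 104.56.7.255) does not contain 104.56.15.238
  104.40.0.0/20 (104.40.0.0 - 104.40.15.255) does not contain 104.56.15.238
Longest matching prefix is /14 -> next hop Router K.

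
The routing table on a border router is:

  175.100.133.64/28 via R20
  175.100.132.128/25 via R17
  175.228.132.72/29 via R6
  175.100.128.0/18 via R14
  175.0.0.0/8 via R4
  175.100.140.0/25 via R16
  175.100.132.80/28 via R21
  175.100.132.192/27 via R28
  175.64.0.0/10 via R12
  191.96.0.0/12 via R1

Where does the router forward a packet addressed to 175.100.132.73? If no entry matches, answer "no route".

R14

Routes whose prefix contains 175.100.132.73:
  175.0.0.0/8 (175.0.0.0 - 175.255.255.255) -> R4
  175.64.0.0/10 (175.64.0.0 - 175.127.255.255) -> R12
  175.100.128.0/18 (175.100.128.0 - 175.100.191.255) -> R14
More-specific entries that do NOT match:
  175.228.132.72/29 (175.228.132.72 - 175.228.132.79) does not contain 175.100.132.73
  175.100.133.64/28 (175.100.133.64 - 175.100.133.79) does not contain 175.100.132.73
  175.100.132.80/28 (175.100.132.80 - 175.100.132.95) does not contain 175.100.132.73
  175.100.132.192/27 (175.100.132.192 - 175.100.132.223) does not contain 175.100.132.73
  175.100.132.128/25 (175.100.132.128 - 175.100.132.255) does not contain 175.100.132.73
  175.100.140.0/25 (175.100.140.0 - 175.100.140.127) does not contain 175.100.132.73
Longest matching prefix is /18 -> next hop R14.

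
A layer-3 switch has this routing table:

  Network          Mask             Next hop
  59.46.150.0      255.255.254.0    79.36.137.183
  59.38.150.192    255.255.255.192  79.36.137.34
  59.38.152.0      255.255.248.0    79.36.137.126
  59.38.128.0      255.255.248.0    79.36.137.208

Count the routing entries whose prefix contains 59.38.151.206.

No listed prefix contains 59.38.151.206.
Total matching entries: 0.

0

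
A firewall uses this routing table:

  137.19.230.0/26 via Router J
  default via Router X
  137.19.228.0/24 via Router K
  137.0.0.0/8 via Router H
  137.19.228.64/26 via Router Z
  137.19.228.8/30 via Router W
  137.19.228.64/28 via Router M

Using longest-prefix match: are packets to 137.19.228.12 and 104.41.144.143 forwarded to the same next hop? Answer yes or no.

137.19.228.12: longest match 137.19.228.0/24 -> Router K
104.41.144.143: longest match 0.0.0.0/0 -> Router X

no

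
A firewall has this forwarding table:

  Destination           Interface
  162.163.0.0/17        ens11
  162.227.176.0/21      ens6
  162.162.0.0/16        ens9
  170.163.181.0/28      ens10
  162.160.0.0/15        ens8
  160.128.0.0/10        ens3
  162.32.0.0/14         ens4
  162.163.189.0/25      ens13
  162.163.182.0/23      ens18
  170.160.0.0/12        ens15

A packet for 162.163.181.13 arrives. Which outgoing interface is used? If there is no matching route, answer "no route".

no route

No entry's prefix contains 162.163.181.13; there is no default route.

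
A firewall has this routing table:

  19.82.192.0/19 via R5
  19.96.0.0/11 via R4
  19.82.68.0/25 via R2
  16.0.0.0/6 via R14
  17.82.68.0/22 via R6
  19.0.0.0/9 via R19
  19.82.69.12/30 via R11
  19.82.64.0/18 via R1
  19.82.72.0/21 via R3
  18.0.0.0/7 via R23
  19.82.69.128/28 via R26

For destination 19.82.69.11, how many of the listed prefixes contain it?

Prefixes containing 19.82.69.11:
  16.0.0.0/6 (16.0.0.0 - 19.255.255.255)
  18.0.0.0/7 (18.0.0.0 - 19.255.255.255)
  19.0.0.0/9 (19.0.0.0 - 19.127.255.255)
  19.82.64.0/18 (19.82.64.0 - 19.82.127.255)
Total matching entries: 4.

4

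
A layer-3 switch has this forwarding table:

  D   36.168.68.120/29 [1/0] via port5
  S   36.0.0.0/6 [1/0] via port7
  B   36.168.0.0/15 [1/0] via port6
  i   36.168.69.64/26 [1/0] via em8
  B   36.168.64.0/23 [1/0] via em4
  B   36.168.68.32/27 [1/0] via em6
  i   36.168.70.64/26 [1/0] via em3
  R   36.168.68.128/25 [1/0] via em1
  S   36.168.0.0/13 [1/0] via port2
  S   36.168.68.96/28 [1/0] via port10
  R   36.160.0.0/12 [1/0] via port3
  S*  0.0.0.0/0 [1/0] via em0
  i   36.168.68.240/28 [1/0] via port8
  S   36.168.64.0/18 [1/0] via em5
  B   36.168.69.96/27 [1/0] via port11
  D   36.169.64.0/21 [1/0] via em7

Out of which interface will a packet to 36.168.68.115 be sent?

em5

Routes whose prefix contains 36.168.68.115:
  0.0.0.0/0 (default, matches everything) -> em0
  36.0.0.0/6 (36.0.0.0 - 39.255.255.255) -> port7
  36.160.0.0/12 (36.160.0.0 - 36.175.255.255) -> port3
  36.168.0.0/13 (36.168.0.0 - 36.175.255.255) -> port2
  36.168.0.0/15 (36.168.0.0 - 36.169.255.255) -> port6
  36.168.64.0/18 (36.168.64.0 - 36.168.127.255) -> em5
More-specific entries that do NOT match:
  36.168.68.120/29 (36.168.68.120 - 36.168.68.127) does not contain 36.168.68.115
  36.168.68.96/28 (36.168.68.96 - 36.168.68.111) does not contain 36.168.68.115
  36.168.68.240/28 (36.168.68.240 - 36.168.68.255) does not contain 36.168.68.115
  36.168.68.32/27 (36.168.68.32 - 36.168.68.63) does not contain 36.168.68.115
  36.168.69.96/27 (36.168.69.96 - 36.168.69.127) does not contain 36.168.68.115
  36.168.69.64/26 (36.168.69.64 - 36.168.69.127) does not contain 36.168.68.115
  36.168.70.64/26 (36.168.70.64 - 36.168.70.127) does not contain 36.168.68.115
  36.168.68.128/25 (36.168.68.128 - 36.168.68.255) does not contain 36.168.68.115
  36.168.64.0/23 (36.168.64.0 - 36.168.65.255) does not contain 36.168.68.115
  36.169.64.0/21 (36.169.64.0 - 36.169.71.255) does not contain 36.168.68.115
Longest matching prefix is /18 -> interface em5.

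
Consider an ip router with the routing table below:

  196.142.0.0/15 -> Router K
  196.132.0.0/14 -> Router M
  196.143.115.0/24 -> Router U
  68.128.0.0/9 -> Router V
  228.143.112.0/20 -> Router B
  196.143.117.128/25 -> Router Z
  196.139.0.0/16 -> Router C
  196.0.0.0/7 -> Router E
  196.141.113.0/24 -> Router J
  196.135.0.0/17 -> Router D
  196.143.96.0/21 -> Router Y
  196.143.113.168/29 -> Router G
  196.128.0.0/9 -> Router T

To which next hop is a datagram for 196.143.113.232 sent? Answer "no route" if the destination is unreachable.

Router K

Routes whose prefix contains 196.143.113.232:
  196.0.0.0/7 (196.0.0.0 - 197.255.255.255) -> Router E
  196.128.0.0/9 (196.128.0.0 - 196.255.255.255) -> Router T
  196.142.0.0/15 (196.142.0.0 - 196.143.255.255) -> Router K
More-specific entries that do NOT match:
  196.143.113.168/29 (196.143.113.168 - 196.143.113.175) does not contain 196.143.113.232
  196.143.117.128/25 (196.143.117.128 - 196.143.117.255) does not contain 196.143.113.232
  196.143.115.0/24 (196.143.115.0 - 196.143.115.255) does not contain 196.143.113.232
  196.141.113.0/24 (196.141.113.0 - 196.141.113.255) does not contain 196.143.113.232
  196.143.96.0/21 (196.143.96.0 - 196.143.103.255) does not contain 196.143.113.232
  228.143.112.0/20 (228.143.112.0 - 228.143.127.255) does not contain 196.143.113.232
  196.135.0.0/17 (196.135.0.0 - 196.135.127.255) does not contain 196.143.113.232
  196.139.0.0/16 (196.139.0.0 - 196.139.255.255) does not contain 196.143.113.232
Longest matching prefix is /15 -> next hop Router K.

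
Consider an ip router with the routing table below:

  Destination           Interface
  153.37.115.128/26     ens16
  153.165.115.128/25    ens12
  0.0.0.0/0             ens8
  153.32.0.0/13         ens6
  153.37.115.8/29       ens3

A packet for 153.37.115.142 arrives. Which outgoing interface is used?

ens16

Routes whose prefix contains 153.37.115.142:
  0.0.0.0/0 (default, matches everything) -> ens8
  153.32.0.0/13 (153.32.0.0 - 153.39.255.255) -> ens6
  153.37.115.128/26 (153.37.115.128 - 153.37.115.191) -> ens16
More-specific entries that do NOT match:
  153.37.115.8/29 (153.37.115.8 - 153.37.115.15) does not contain 153.37.115.142
Longest matching prefix is /26 -> interface ens16.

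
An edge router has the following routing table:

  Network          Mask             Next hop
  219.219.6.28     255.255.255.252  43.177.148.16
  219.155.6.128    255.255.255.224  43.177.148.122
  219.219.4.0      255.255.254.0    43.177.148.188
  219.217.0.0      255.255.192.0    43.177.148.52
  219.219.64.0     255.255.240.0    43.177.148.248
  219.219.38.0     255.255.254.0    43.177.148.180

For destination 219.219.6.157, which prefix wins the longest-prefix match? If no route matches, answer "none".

none

219.219.6.157 is outside every listed prefix and there is no default route.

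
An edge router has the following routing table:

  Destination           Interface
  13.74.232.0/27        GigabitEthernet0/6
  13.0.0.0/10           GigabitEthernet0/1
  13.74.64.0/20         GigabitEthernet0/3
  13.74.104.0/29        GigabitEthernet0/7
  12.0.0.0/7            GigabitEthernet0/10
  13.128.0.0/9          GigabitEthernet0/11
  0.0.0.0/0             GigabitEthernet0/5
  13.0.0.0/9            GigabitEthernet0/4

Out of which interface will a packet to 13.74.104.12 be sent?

GigabitEthernet0/4

Routes whose prefix contains 13.74.104.12:
  0.0.0.0/0 (default, matches everything) -> GigabitEthernet0/5
  12.0.0.0/7 (12.0.0.0 - 13.255.255.255) -> GigabitEthernet0/10
  13.0.0.0/9 (13.0.0.0 - 13.127.255.255) -> GigabitEthernet0/4
More-specific entries that do NOT match:
  13.74.104.0/29 (13.74.104.0 - 13.74.104.7) does not contain 13.74.104.12
  13.74.232.0/27 (13.74.232.0 - 13.74.232.31) does not contain 13.74.104.12
  13.74.64.0/20 (13.74.64.0 - 13.74.79.255) does not contain 13.74.104.12
  13.0.0.0/10 (13.0.0.0 - 13.63.255.255) does not contain 13.74.104.12
Longest matching prefix is /9 -> interface GigabitEthernet0/4.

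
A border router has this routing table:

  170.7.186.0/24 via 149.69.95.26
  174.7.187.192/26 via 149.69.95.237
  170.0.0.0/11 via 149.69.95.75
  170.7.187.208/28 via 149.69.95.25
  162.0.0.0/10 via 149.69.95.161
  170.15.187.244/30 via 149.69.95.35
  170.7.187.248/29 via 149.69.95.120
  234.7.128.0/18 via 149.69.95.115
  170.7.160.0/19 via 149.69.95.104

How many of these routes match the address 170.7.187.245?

Prefixes containing 170.7.187.245:
  170.0.0.0/11 (170.0.0.0 - 170.31.255.255)
  170.7.160.0/19 (170.7.160.0 - 170.7.191.255)
Total matching entries: 2.

2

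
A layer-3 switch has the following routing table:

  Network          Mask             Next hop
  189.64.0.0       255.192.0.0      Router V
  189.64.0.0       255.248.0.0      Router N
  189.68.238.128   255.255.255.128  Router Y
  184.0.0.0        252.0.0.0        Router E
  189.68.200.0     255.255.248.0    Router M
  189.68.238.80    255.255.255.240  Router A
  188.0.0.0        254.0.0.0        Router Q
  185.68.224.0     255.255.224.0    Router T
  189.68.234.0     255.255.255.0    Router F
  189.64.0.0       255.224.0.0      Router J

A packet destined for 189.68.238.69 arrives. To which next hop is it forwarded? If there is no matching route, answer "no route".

Router N

Routes whose prefix contains 189.68.238.69:
  188.0.0.0/7 (188.0.0.0 - 189.255.255.255) -> Router Q
  189.64.0.0/10 (189.64.0.0 - 189.127.255.255) -> Router V
  189.64.0.0/11 (189.64.0.0 - 189.95.255.255) -> Router J
  189.64.0.0/13 (189.64.0.0 - 189.71.255.255) -> Router N
More-specific entries that do NOT match:
  189.68.238.80/28 (189.68.238.80 - 189.68.238.95) does not contain 189.68.238.69
  189.68.238.128/25 (189.68.238.128 - 189.68.238.255) does not contain 189.68.238.69
  189.68.234.0/24 (189.68.234.0 - 189.68.234.255) does not contain 189.68.238.69
  189.68.200.0/21 (189.68.200.0 - 189.68.207.255) does not contain 189.68.238.69
  185.68.224.0/19 (185.68.224.0 - 185.68.255.255) does not contain 189.68.238.69
Longest matching prefix is /13 -> next hop Router N.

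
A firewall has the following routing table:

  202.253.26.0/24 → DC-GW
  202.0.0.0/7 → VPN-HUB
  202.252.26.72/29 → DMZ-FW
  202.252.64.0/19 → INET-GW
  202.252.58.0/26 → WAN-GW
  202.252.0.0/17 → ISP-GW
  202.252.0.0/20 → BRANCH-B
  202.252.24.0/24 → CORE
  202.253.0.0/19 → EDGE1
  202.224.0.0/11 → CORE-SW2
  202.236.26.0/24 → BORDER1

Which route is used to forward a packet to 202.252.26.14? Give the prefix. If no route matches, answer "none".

202.252.0.0/17

Entries matching 202.252.26.14:
  202.0.0.0/7 (202.0.0.0 - 203.255.255.255)
  202.224.0.0/11 (202.224.0.0 - 202.255.255.255)
  202.252.0.0/17 (202.252.0.0 - 202.252.127.255)
Most specific is 202.252.0.0/17.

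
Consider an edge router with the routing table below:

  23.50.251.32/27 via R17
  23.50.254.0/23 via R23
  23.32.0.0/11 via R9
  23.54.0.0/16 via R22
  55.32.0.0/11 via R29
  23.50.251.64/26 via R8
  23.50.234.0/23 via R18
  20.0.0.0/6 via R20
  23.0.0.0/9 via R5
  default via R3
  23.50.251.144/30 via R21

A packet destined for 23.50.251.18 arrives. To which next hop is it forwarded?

Routes whose prefix contains 23.50.251.18:
  0.0.0.0/0 (default, matches everything) -> R3
  20.0.0.0/6 (20.0.0.0 - 23.255.255.255) -> R20
  23.0.0.0/9 (23.0.0.0 - 23.127.255.255) -> R5
  23.32.0.0/11 (23.32.0.0 - 23.63.255.255) -> R9
More-specific entries that do NOT match:
  23.50.251.144/30 (23.50.251.144 - 23.50.251.147) does not contain 23.50.251.18
  23.50.251.32/27 (23.50.251.32 - 23.50.251.63) does not contain 23.50.251.18
  23.50.251.64/26 (23.50.251.64 - 23.50.251.127) does not contain 23.50.251.18
  23.50.254.0/23 (23.50.254.0 - 23.50.255.255) does not contain 23.50.251.18
  23.50.234.0/23 (23.50.234.0 - 23.50.235.255) does not contain 23.50.251.18
  23.54.0.0/16 (23.54.0.0 - 23.54.255.255) does not contain 23.50.251.18
Longest matching prefix is /11 -> next hop R9.

R9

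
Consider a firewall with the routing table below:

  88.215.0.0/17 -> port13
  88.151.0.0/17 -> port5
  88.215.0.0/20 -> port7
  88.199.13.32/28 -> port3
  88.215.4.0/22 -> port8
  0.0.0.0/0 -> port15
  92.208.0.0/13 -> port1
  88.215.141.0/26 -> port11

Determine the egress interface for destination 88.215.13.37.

port7

Routes whose prefix contains 88.215.13.37:
  0.0.0.0/0 (default, matches everything) -> port15
  88.215.0.0/17 (88.215.0.0 - 88.215.127.255) -> port13
  88.215.0.0/20 (88.215.0.0 - 88.215.15.255) -> port7
More-specific entries that do NOT match:
  88.199.13.32/28 (88.199.13.32 - 88.199.13.47) does not contain 88.215.13.37
  88.215.141.0/26 (88.215.141.0 - 88.215.141.63) does not contain 88.215.13.37
  88.215.4.0/22 (88.215.4.0 - 88.215.7.255) does not contain 88.215.13.37
Longest matching prefix is /20 -> interface port7.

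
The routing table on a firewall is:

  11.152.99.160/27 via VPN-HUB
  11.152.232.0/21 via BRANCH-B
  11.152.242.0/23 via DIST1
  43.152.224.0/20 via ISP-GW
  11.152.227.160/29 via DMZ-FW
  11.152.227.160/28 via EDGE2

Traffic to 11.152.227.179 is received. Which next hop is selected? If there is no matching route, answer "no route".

no route

No entry's prefix contains 11.152.227.179; there is no default route.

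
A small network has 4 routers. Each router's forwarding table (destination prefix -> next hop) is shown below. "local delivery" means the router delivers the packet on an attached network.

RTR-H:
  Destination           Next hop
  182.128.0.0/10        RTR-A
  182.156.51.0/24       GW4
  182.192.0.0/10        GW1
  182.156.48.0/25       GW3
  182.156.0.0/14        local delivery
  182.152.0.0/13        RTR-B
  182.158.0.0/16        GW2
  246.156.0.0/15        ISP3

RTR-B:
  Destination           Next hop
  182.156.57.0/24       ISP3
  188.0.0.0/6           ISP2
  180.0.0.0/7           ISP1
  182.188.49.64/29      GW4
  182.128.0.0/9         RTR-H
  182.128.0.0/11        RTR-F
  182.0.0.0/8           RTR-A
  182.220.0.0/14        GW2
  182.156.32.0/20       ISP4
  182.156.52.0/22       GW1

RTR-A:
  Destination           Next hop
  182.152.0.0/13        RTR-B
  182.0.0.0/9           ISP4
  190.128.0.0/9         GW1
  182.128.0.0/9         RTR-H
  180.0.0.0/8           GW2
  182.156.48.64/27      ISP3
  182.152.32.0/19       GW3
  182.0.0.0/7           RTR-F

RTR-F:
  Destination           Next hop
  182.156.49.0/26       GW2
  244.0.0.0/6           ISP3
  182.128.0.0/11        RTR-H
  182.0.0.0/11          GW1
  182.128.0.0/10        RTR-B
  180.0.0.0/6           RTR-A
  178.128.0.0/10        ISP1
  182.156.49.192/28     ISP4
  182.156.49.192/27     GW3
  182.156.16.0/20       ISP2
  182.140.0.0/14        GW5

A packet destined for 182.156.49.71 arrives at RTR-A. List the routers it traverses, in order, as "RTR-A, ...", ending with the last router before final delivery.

RTR-A, RTR-B, RTR-F, RTR-H

At RTR-A: longest match for 182.156.49.71 is 182.152.0.0/13 -> RTR-B
At RTR-B: longest match for 182.156.49.71 is 182.128.0.0/11 -> RTR-F
At RTR-F: longest match for 182.156.49.71 is 182.128.0.0/11 -> RTR-H
At RTR-H: longest match for 182.156.49.71 is 182.156.0.0/14 -> local delivery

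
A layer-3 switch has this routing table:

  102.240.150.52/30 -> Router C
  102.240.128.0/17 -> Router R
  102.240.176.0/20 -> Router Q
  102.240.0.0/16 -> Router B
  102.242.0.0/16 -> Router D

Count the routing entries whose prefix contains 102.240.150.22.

2

Prefixes containing 102.240.150.22:
  102.240.0.0/16 (102.240.0.0 - 102.240.255.255)
  102.240.128.0/17 (102.240.128.0 - 102.240.255.255)
Total matching entries: 2.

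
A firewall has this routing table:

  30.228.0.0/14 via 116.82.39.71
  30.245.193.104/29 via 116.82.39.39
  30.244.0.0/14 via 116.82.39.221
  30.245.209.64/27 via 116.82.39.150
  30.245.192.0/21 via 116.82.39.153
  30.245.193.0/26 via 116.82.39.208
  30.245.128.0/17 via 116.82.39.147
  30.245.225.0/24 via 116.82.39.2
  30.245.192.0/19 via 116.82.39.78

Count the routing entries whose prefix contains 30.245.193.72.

Prefixes containing 30.245.193.72:
  30.244.0.0/14 (30.244.0.0 - 30.247.255.255)
  30.245.128.0/17 (30.245.128.0 - 30.245.255.255)
  30.245.192.0/19 (30.245.192.0 - 30.245.223.255)
  30.245.192.0/21 (30.245.192.0 - 30.245.199.255)
Total matching entries: 4.

4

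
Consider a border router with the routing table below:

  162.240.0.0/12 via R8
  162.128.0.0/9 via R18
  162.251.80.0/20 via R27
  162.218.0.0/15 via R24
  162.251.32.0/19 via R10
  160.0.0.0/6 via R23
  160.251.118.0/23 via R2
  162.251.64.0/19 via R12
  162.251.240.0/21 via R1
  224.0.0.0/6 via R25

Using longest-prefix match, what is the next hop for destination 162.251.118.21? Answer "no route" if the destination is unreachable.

R8

Routes whose prefix contains 162.251.118.21:
  160.0.0.0/6 (160.0.0.0 - 163.255.255.255) -> R23
  162.128.0.0/9 (162.128.0.0 - 162.255.255.255) -> R18
  162.240.0.0/12 (162.240.0.0 - 162.255.255.255) -> R8
More-specific entries that do NOT match:
  160.251.118.0/23 (160.251.118.0 - 160.251.119.255) does not contain 162.251.118.21
  162.251.240.0/21 (162.251.240.0 - 162.251.247.255) does not contain 162.251.118.21
  162.251.80.0/20 (162.251.80.0 - 162.251.95.255) does not contain 162.251.118.21
  162.251.32.0/19 (162.251.32.0 - 162.251.63.255) does not contain 162.251.118.21
  162.251.64.0/19 (162.251.64.0 - 162.251.95.255) does not contain 162.251.118.21
  162.218.0.0/15 (162.218.0.0 - 162.219.255.255) does not contain 162.251.118.21
Longest matching prefix is /12 -> next hop R8.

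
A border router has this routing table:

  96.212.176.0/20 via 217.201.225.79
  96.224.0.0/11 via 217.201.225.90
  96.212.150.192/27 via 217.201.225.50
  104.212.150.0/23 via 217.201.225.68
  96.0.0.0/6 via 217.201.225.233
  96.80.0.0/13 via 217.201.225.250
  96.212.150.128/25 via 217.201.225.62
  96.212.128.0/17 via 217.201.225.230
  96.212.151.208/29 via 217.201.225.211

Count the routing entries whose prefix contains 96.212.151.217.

2

Prefixes containing 96.212.151.217:
  96.0.0.0/6 (96.0.0.0 - 99.255.255.255)
  96.212.128.0/17 (96.212.128.0 - 96.212.255.255)
Total matching entries: 2.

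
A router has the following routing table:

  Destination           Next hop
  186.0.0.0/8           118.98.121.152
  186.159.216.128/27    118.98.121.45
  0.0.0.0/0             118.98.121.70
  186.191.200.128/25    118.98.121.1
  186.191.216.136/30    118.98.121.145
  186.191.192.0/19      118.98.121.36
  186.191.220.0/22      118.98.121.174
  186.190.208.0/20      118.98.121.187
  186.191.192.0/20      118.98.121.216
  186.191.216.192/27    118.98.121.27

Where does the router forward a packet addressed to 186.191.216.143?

118.98.121.36

Routes whose prefix contains 186.191.216.143:
  0.0.0.0/0 (default, matches everything) -> 118.98.121.70
  186.0.0.0/8 (186.0.0.0 - 186.255.255.255) -> 118.98.121.152
  186.191.192.0/19 (186.191.192.0 - 186.191.223.255) -> 118.98.121.36
More-specific entries that do NOT match:
  186.191.216.136/30 (186.191.216.136 - 186.191.216.139) does not contain 186.191.216.143
  186.159.216.128/27 (186.159.216.128 - 186.159.216.159) does not contain 186.191.216.143
  186.191.216.192/27 (186.191.216.192 - 186.191.216.223) does not contain 186.191.216.143
  186.191.200.128/25 (186.191.200.128 - 186.191.200.255) does not contain 186.191.216.143
  186.191.220.0/22 (186.191.220.0 - 186.191.223.255) does not contain 186.191.216.143
  186.190.208.0/20 (186.190.208.0 - 186.190.223.255) does not contain 186.191.216.143
  186.191.192.0/20 (186.191.192.0 - 186.191.207.255) does not contain 186.191.216.143
Longest matching prefix is /19 -> next hop 118.98.121.36.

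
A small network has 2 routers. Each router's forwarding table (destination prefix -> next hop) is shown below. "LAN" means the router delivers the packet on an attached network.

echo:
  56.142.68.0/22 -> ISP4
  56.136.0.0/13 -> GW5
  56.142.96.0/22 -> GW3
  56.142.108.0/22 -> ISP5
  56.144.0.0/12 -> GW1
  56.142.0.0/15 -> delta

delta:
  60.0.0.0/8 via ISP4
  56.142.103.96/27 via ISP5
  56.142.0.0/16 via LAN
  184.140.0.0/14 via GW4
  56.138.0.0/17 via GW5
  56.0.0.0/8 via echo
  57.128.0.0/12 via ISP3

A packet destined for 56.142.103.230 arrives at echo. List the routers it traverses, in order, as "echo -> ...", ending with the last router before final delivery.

echo -> delta

At echo: longest match for 56.142.103.230 is 56.142.0.0/15 -> delta
At delta: longest match for 56.142.103.230 is 56.142.0.0/16 -> LAN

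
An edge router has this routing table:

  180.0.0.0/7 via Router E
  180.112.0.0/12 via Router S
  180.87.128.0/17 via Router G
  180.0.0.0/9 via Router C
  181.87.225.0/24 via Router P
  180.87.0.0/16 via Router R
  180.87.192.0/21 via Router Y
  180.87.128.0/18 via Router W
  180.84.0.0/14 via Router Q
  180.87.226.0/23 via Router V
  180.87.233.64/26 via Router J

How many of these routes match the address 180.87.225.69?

Prefixes containing 180.87.225.69:
  180.0.0.0/7 (180.0.0.0 - 181.255.255.255)
  180.0.0.0/9 (180.0.0.0 - 180.127.255.255)
  180.84.0.0/14 (180.84.0.0 - 180.87.255.255)
  180.87.0.0/16 (180.87.0.0 - 180.87.255.255)
  180.87.128.0/17 (180.87.128.0 - 180.87.255.255)
Total matching entries: 5.

5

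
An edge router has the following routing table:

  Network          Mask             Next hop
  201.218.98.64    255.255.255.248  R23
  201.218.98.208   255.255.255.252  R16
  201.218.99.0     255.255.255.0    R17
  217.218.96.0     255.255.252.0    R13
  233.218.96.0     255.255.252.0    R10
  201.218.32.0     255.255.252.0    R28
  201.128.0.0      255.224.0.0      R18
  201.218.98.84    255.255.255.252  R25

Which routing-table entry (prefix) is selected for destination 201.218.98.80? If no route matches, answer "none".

none

201.218.98.80 is outside every listed prefix and there is no default route.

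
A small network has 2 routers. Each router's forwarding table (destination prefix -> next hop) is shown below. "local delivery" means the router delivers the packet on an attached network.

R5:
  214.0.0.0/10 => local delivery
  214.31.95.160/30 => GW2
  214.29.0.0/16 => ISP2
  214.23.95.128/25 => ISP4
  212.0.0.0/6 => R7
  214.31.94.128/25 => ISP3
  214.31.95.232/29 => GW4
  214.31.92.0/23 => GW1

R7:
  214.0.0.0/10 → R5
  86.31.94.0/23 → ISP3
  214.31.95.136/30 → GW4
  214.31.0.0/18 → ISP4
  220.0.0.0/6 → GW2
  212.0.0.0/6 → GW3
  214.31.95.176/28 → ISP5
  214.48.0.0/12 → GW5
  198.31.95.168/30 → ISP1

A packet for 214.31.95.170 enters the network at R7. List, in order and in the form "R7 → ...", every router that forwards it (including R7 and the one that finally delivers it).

R7 → R5

At R7: longest match for 214.31.95.170 is 214.0.0.0/10 -> R5
At R5: longest match for 214.31.95.170 is 214.0.0.0/10 -> local delivery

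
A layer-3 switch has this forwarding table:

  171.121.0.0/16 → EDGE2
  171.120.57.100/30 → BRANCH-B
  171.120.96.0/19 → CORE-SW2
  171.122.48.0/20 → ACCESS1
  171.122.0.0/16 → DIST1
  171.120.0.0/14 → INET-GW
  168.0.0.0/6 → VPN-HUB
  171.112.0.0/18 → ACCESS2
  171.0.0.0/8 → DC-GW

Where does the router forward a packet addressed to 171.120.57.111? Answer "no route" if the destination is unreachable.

INET-GW

Routes whose prefix contains 171.120.57.111:
  168.0.0.0/6 (168.0.0.0 - 171.255.255.255) -> VPN-HUB
  171.0.0.0/8 (171.0.0.0 - 171.255.255.255) -> DC-GW
  171.120.0.0/14 (171.120.0.0 - 171.123.255.255) -> INET-GW
More-specific entries that do NOT match:
  171.120.57.100/30 (171.120.57.100 - 171.120.57.103) does not contain 171.120.57.111
  171.122.48.0/20 (171.122.48.0 - 171.122.63.255) does not contain 171.120.57.111
  171.120.96.0/19 (171.120.96.0 - 171.120.127.255) does not contain 171.120.57.111
  171.112.0.0/18 (171.112.0.0 - 171.112.63.255) does not contain 171.120.57.111
  171.121.0.0/16 (171.121.0.0 - 171.121.255.255) does not contain 171.120.57.111
  171.122.0.0/16 (171.122.0.0 - 171.122.255.255) does not contain 171.120.57.111
Longest matching prefix is /14 -> next hop INET-GW.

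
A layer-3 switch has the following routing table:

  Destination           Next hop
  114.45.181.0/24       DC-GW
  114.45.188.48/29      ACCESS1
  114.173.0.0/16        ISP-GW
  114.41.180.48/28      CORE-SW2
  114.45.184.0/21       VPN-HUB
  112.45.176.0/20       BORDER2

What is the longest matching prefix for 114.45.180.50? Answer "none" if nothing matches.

114.45.180.50 is outside every listed prefix and there is no default route.

none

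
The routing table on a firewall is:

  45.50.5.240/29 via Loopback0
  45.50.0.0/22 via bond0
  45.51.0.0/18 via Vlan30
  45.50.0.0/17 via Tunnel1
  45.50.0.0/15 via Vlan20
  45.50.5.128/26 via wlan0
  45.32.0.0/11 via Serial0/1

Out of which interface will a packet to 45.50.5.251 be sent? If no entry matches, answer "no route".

Tunnel1

Routes whose prefix contains 45.50.5.251:
  45.32.0.0/11 (45.32.0.0 - 45.63.255.255) -> Serial0/1
  45.50.0.0/15 (45.50.0.0 - 45.51.255.255) -> Vlan20
  45.50.0.0/17 (45.50.0.0 - 45.50.127.255) -> Tunnel1
More-specific entries that do NOT match:
  45.50.5.240/29 (45.50.5.240 - 45.50.5.247) does not contain 45.50.5.251
  45.50.5.128/26 (45.50.5.128 - 45.50.5.191) does not contain 45.50.5.251
  45.50.0.0/22 (45.50.0.0 - 45.50.3.255) does not contain 45.50.5.251
  45.51.0.0/18 (45.51.0.0 - 45.51.63.255) does not contain 45.50.5.251
Longest matching prefix is /17 -> interface Tunnel1.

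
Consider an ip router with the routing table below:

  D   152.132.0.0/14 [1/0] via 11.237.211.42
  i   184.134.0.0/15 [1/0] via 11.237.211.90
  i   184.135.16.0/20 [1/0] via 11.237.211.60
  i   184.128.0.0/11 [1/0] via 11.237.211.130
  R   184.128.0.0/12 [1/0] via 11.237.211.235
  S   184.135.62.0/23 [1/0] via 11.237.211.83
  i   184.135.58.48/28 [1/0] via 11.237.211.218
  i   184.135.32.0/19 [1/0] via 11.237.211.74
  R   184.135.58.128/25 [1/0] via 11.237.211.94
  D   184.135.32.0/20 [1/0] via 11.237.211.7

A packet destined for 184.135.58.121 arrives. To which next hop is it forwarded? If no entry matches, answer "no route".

Routes whose prefix contains 184.135.58.121:
  184.128.0.0/11 (184.128.0.0 - 184.159.255.255) -> 11.237.211.130
  184.128.0.0/12 (184.128.0.0 - 184.143.255.255) -> 11.237.211.235
  184.134.0.0/15 (184.134.0.0 - 184.135.255.255) -> 11.237.211.90
  184.135.32.0/19 (184.135.32.0 - 184.135.63.255) -> 11.237.211.74
More-specific entries that do NOT match:
  184.135.58.48/28 (184.135.58.48 - 184.135.58.63) does not contain 184.135.58.121
  184.135.58.128/25 (184.135.58.128 - 184.135.58.255) does not contain 184.135.58.121
  184.135.62.0/23 (184.135.62.0 - 184.135.63.255) does not contain 184.135.58.121
  184.135.16.0/20 (184.135.16.0 - 184.135.31.255) does not contain 184.135.58.121
  184.135.32.0/20 (184.135.32.0 - 184.135.47.255) does not contain 184.135.58.121
Longest matching prefix is /19 -> next hop 11.237.211.74.

11.237.211.74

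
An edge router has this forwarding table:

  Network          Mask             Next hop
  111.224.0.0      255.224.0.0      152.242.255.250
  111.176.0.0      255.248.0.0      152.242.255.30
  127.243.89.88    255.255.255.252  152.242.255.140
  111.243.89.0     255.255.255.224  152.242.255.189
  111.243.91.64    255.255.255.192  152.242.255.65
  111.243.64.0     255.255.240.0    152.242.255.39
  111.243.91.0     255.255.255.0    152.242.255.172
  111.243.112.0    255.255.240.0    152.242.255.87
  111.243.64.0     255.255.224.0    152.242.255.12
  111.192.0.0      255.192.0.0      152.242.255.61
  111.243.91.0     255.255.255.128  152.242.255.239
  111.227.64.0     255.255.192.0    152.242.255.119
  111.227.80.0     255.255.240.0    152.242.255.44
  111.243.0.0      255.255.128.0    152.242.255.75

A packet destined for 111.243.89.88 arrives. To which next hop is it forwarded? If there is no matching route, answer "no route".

Routes whose prefix contains 111.243.89.88:
  111.192.0.0/10 (111.192.0.0 - 111.255.255.255) -> 152.242.255.61
  111.224.0.0/11 (111.224.0.0 - 111.255.255.255) -> 152.242.255.250
  111.243.0.0/17 (111.243.0.0 - 111.243.127.255) -> 152.242.255.75
  111.243.64.0/19 (111.243.64.0 - 111.243.95.255) -> 152.242.255.12
More-specific entries that do NOT match:
  127.243.89.88/30 (127.243.89.88 - 127.243.89.91) does not contain 111.243.89.88
  111.243.89.0/27 (111.243.89.0 - 111.243.89.31) does not contain 111.243.89.88
  111.243.91.64/26 (111.243.91.64 - 111.243.91.127) does not contain 111.243.89.88
  111.243.91.0/25 (111.243.91.0 - 111.243.91.127) does not contain 111.243.89.88
  111.243.91.0/24 (111.243.91.0 - 111.243.91.255) does not contain 111.243.89.88
  111.243.64.0/20 (111.243.64.0 - 111.243.79.255) does not contain 111.243.89.88
  111.243.112.0/20 (111.243.112.0 - 111.243.127.255) does not contain 111.243.89.88
  111.227.80.0/20 (111.227.80.0 - 111.227.95.255) does not contain 111.243.89.88
Longest matching prefix is /19 -> next hop 152.242.255.12.

152.242.255.12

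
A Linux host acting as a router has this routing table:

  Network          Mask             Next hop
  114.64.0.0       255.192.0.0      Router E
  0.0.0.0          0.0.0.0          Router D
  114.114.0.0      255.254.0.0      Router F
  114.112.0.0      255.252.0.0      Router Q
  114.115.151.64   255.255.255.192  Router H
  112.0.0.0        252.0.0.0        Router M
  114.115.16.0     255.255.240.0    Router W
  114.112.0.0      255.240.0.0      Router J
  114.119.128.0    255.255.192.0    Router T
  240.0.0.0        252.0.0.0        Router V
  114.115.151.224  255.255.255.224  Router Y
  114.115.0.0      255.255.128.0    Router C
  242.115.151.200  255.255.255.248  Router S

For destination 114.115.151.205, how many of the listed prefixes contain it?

Prefixes containing 114.115.151.205:
  0.0.0.0/0 (default, matches everything)
  112.0.0.0/6 (112.0.0.0 - 115.255.255.255)
  114.64.0.0/10 (114.64.0.0 - 114.127.255.255)
  114.112.0.0/12 (114.112.0.0 - 114.127.255.255)
  114.112.0.0/14 (114.112.0.0 - 114.115.255.255)
  114.114.0.0/15 (114.114.0.0 - 114.115.255.255)
Total matching entries: 6.

6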